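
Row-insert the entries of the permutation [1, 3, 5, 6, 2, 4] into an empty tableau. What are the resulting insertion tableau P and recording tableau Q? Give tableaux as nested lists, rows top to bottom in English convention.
Insert each entry of the permutation into P by Schensted row insertion, recording in Q the position of each new cell.

After inserting 1: P = [[1]].
After inserting 3: P = [[1, 3]].
After inserting 5: P = [[1, 3, 5]].
After inserting 6: P = [[1, 3, 5, 6]].
After inserting 2: P = [[1, 2, 5, 6], [3]].
After inserting 4: P = [[1, 2, 4, 6], [3, 5]].

So P = [[1, 2, 4, 6], [3, 5]], Q = [[1, 2, 3, 4], [5, 6]].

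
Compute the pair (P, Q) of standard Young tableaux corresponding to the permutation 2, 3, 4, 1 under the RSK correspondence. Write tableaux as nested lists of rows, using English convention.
Insert each entry of the permutation into P by Schensted row insertion, recording in Q the position of each new cell.

Insert 2: appended to row 1. P = [[2]].
Insert 3: appended to row 1. P = [[2, 3]].
Insert 4: appended to row 1. P = [[2, 3, 4]].
Insert 1: 1 bumps 2 from row 1; 2 starts row 2. P = [[1, 3, 4], [2]].

So P = [[1, 3, 4], [2]], Q = [[1, 2, 3], [4]].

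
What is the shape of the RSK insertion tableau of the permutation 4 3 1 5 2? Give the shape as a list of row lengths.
[2, 2, 1]

Row-insert each entry into an empty tableau.

After inserting 4: P = [[4]].
After inserting 3: P = [[3], [4]].
After inserting 1: P = [[1], [3], [4]].
After inserting 5: P = [[1, 5], [3], [4]].
After inserting 2: P = [[1, 2], [3, 5], [4]].

The final insertion tableau P = [[1, 2], [3, 5], [4]] has shape [2, 2, 1].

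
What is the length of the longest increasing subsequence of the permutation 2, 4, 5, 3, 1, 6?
4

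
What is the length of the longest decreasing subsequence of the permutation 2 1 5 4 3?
3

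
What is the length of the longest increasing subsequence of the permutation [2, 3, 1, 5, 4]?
3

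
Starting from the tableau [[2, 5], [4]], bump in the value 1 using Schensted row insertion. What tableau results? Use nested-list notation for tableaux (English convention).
[[1, 5], [2], [4]]

In row 1, 1 replaces 2 (the leftmost entry greater than 1); 2 is bumped to row 2. In row 2, 2 replaces 4 (the leftmost entry greater than 2); 4 is bumped to row 3. 4 starts a new row 3. The new tableau is [[1, 5], [2], [4]].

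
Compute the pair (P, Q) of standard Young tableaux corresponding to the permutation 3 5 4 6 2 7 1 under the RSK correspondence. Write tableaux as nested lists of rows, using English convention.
P = [[1, 4, 6, 7], [2], [3], [5]], Q = [[1, 2, 4, 6], [3], [5], [7]]

Insert each entry of the permutation into P by Schensted row insertion, recording in Q the position of each new cell.

Insert 3: appended to row 1. P = [[3]].
Insert 5: appended to row 1. P = [[3, 5]].
Insert 4: 4 bumps 5 from row 1; 5 starts row 2. P = [[3, 4], [5]].
Insert 6: appended to row 1. P = [[3, 4, 6], [5]].
Insert 2: 2 bumps 3 from row 1; 3 bumps 5 from row 2; 5 starts row 3. P = [[2, 4, 6], [3], [5]].
Insert 7: appended to row 1. P = [[2, 4, 6, 7], [3], [5]].
Insert 1: 1 bumps 2 from row 1; 2 bumps 3 from row 2; 3 bumps 5 from row 3; 5 starts row 4. P = [[1, 4, 6, 7], [2], [3], [5]].

So P = [[1, 4, 6, 7], [2], [3], [5]], Q = [[1, 2, 4, 6], [3], [5], [7]].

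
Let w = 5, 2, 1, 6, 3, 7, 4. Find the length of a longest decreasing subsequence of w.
3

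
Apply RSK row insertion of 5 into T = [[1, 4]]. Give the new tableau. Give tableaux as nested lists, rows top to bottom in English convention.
5 is larger than every entry of row 1, so it is appended to row 1. The new tableau is [[1, 4, 5]].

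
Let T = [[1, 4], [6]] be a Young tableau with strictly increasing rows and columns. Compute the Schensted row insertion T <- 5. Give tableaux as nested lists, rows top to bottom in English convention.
5 is larger than every entry of row 1, so it is appended to row 1. The new tableau is [[1, 4, 5], [6]].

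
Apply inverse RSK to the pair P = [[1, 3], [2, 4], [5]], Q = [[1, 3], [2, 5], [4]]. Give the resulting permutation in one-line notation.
5 2 4 1 3

Reverse the RSK construction: for i from n down to 1, find the cell of Q containing i, remove the entry at that cell from P, and reverse-bump it up through P; the value ejected from row 1 is w(i).

Step i=5: Q has 5 at row 2, column 2; remove 4 from row 2 of P and reverse-bump: 4 enters row 1 and ejects 3. So w(5) = 3. P is now [[1, 4], [2], [5]].
Step i=4: Q has 4 at row 3, column 1; remove 5 from row 3 of P and reverse-bump: 5 enters row 2 and ejects 2; 2 enters row 1 and ejects 1. So w(4) = 1. P is now [[2, 4], [5]].
Step i=3: Q has 3 at row 1, column 2; remove that cell from P, ejecting 4. So w(3) = 4. P is now [[2], [5]].
Step i=2: Q has 2 at row 2, column 1; remove 5 from row 2 of P and reverse-bump: 5 enters row 1 and ejects 2. So w(2) = 2. P is now [[5]].
Step i=1: Q has 1 at row 1, column 1; remove that cell from P, ejecting 5. So w(1) = 5. P is now [].

So w = 5 2 4 1 3.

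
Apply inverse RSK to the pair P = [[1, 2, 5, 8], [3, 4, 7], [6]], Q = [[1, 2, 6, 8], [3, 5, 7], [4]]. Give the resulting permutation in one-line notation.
3 6 4 1 2 7 5 8

Reverse the RSK construction: for i from n down to 1, find the cell of Q containing i, remove the entry at that cell from P, and reverse-bump it up through P; the value ejected from row 1 is w(i).

Step i=8: Q has 8 at row 1, column 4; remove that cell from P, ejecting 8. So w(8) = 8. P is now [[1, 2, 5], [3, 4, 7], [6]].
Step i=7: Q has 7 at row 2, column 3; remove 7 from row 2 of P and reverse-bump: 7 enters row 1 and ejects 5. So w(7) = 5. P is now [[1, 2, 7], [3, 4], [6]].
Step i=6: Q has 6 at row 1, column 3; remove that cell from P, ejecting 7. So w(6) = 7. P is now [[1, 2], [3, 4], [6]].
Step i=5: Q has 5 at row 2, column 2; remove 4 from row 2 of P and reverse-bump: 4 enters row 1 and ejects 2. So w(5) = 2. P is now [[1, 4], [3], [6]].
Step i=4: Q has 4 at row 3, column 1; remove 6 from row 3 of P and reverse-bump: 6 enters row 2 and ejects 3; 3 enters row 1 and ejects 1. So w(4) = 1. P is now [[3, 4], [6]].
Step i=3: Q has 3 at row 2, column 1; remove 6 from row 2 of P and reverse-bump: 6 enters row 1 and ejects 4. So w(3) = 4. P is now [[3, 6]].
Step i=2: Q has 2 at row 1, column 2; remove that cell from P, ejecting 6. So w(2) = 6. P is now [[3]].
Step i=1: Q has 1 at row 1, column 1; remove that cell from P, ejecting 3. So w(1) = 3. P is now [].

So w = 3 6 4 1 2 7 5 8.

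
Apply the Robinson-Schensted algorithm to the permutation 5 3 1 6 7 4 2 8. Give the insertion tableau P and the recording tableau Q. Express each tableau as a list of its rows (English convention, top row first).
P = [[1, 2, 7, 8], [3, 4], [5, 6]], Q = [[1, 4, 5, 8], [2, 6], [3, 7]]

Insert each entry of the permutation into P by Schensted row insertion, recording in Q the position of each new cell.

After inserting 5: P = [[5]].
After inserting 3: P = [[3], [5]].
After inserting 1: P = [[1], [3], [5]].
After inserting 6: P = [[1, 6], [3], [5]].
After inserting 7: P = [[1, 6, 7], [3], [5]].
After inserting 4: P = [[1, 4, 7], [3, 6], [5]].
After inserting 2: P = [[1, 2, 7], [3, 4], [5, 6]].
After inserting 8: P = [[1, 2, 7, 8], [3, 4], [5, 6]].

So P = [[1, 2, 7, 8], [3, 4], [5, 6]], Q = [[1, 4, 5, 8], [2, 6], [3, 7]].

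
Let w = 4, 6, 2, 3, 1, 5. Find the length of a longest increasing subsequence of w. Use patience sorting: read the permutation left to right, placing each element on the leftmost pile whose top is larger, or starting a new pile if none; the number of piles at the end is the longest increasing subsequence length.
3

4: new pile. tops = [4]
6: new pile. tops = [4, 6]
2: onto pile 1 (replacing 4). tops = [2, 6]
3: onto pile 2 (replacing 6). tops = [2, 3]
1: onto pile 1 (replacing 2). tops = [1, 3]
5: new pile. tops = [1, 3, 5]

3 piles, so the longest increasing subsequence has length 3.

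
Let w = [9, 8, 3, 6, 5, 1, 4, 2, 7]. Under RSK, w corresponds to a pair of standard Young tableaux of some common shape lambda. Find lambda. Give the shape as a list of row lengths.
Row-insert each entry into an empty tableau.

After inserting 9: P = [[9]].
After inserting 8: P = [[8], [9]].
After inserting 3: P = [[3], [8], [9]].
After inserting 6: P = [[3, 6], [8], [9]].
After inserting 5: P = [[3, 5], [6], [8], [9]].
After inserting 1: P = [[1, 5], [3], [6], [8], [9]].
After inserting 4: P = [[1, 4], [3, 5], [6], [8], [9]].
After inserting 2: P = [[1, 2], [3, 4], [5], [6], [8], [9]].
After inserting 7: P = [[1, 2, 7], [3, 4], [5], [6], [8], [9]].

The final insertion tableau P = [[1, 2, 7], [3, 4], [5], [6], [8], [9]] has shape [3, 2, 1, 1, 1, 1].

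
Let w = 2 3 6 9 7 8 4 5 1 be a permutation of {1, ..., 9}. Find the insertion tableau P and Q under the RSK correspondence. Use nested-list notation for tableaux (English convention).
P = [[1, 3, 4, 5, 8], [2, 7], [6], [9]], Q = [[1, 2, 3, 4, 6], [5, 8], [7], [9]]

Insert each entry of the permutation into P by Schensted row insertion, recording in Q the position of each new cell.

Insert 2: appended to row 1. P = [[2]], Q = [[1]].
Insert 3: appended to row 1. P = [[2, 3]], Q = [[1, 2]].
Insert 6: appended to row 1. P = [[2, 3, 6]], Q = [[1, 2, 3]].
Insert 9: appended to row 1. P = [[2, 3, 6, 9]], Q = [[1, 2, 3, 4]].
Insert 7: 7 bumps 9 from row 1; 9 starts row 2. P = [[2, 3, 6, 7], [9]], Q = [[1, 2, 3, 4], [5]].
Insert 8: appended to row 1. P = [[2, 3, 6, 7, 8], [9]], Q = [[1, 2, 3, 4, 6], [5]].
Insert 4: 4 bumps 6 from row 1; 6 bumps 9 from row 2; 9 starts row 3. P = [[2, 3, 4, 7, 8], [6], [9]], Q = [[1, 2, 3, 4, 6], [5], [7]].
Insert 5: 5 bumps 7 from row 1; 7 appends to row 2. P = [[2, 3, 4, 5, 8], [6, 7], [9]], Q = [[1, 2, 3, 4, 6], [5, 8], [7]].
Insert 1: 1 bumps 2 from row 1; 2 bumps 6 from row 2; 6 bumps 9 from row 3; 9 starts row 4. P = [[1, 3, 4, 5, 8], [2, 7], [6], [9]], Q = [[1, 2, 3, 4, 6], [5, 8], [7], [9]].

So P = [[1, 3, 4, 5, 8], [2, 7], [6], [9]], Q = [[1, 2, 3, 4, 6], [5, 8], [7], [9]].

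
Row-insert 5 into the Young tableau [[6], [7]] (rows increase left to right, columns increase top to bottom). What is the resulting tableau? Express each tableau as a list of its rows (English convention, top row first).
In row 1, 5 replaces 6 (the leftmost entry greater than 5); 6 is bumped to row 2. In row 2, 6 replaces 7 (the leftmost entry greater than 6); 7 is bumped to row 3. 7 starts a new row 3. The new tableau is [[5], [6], [7]].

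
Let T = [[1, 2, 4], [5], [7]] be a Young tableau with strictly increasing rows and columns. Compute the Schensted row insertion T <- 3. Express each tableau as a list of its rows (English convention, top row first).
[[1, 2, 3], [4], [5], [7]]

In row 1, 3 replaces 4 (the leftmost entry greater than 3); 4 is bumped to row 2. In row 2, 4 replaces 5 (the leftmost entry greater than 4); 5 is bumped to row 3. In row 3, 5 replaces 7 (the leftmost entry greater than 5); 7 is bumped to row 4. 7 starts a new row 4. The new tableau is [[1, 2, 3], [4], [5], [7]].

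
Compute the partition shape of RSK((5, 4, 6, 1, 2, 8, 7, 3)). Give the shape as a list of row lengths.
[3, 3, 2]

Row-insert each entry into an empty tableau.

After inserting 5: P = [[5]].
After inserting 4: P = [[4], [5]].
After inserting 6: P = [[4, 6], [5]].
After inserting 1: P = [[1, 6], [4], [5]].
After inserting 2: P = [[1, 2], [4, 6], [5]].
After inserting 8: P = [[1, 2, 8], [4, 6], [5]].
After inserting 7: P = [[1, 2, 7], [4, 6, 8], [5]].
After inserting 3: P = [[1, 2, 3], [4, 6, 7], [5, 8]].

The final insertion tableau P = [[1, 2, 3], [4, 6, 7], [5, 8]] has shape [3, 3, 2].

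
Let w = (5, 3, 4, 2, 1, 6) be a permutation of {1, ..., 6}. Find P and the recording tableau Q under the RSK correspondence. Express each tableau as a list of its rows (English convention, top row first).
P = [[1, 4, 6], [2], [3], [5]], Q = [[1, 3, 6], [2], [4], [5]]

Insert each entry of the permutation into P by Schensted row insertion, recording in Q the position of each new cell.

Insert 5: appended to row 1. P = [[5]], Q = [[1]].
Insert 3: 3 bumps 5 from row 1; 5 starts row 2. P = [[3], [5]], Q = [[1], [2]].
Insert 4: appended to row 1. P = [[3, 4], [5]], Q = [[1, 3], [2]].
Insert 2: 2 bumps 3 from row 1; 3 bumps 5 from row 2; 5 starts row 3. P = [[2, 4], [3], [5]], Q = [[1, 3], [2], [4]].
Insert 1: 1 bumps 2 from row 1; 2 bumps 3 from row 2; 3 bumps 5 from row 3; 5 starts row 4. P = [[1, 4], [2], [3], [5]], Q = [[1, 3], [2], [4], [5]].
Insert 6: appended to row 1. P = [[1, 4, 6], [2], [3], [5]], Q = [[1, 3, 6], [2], [4], [5]].

So P = [[1, 4, 6], [2], [3], [5]], Q = [[1, 3, 6], [2], [4], [5]].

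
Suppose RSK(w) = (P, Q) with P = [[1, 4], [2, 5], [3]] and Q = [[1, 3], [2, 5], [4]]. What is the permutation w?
Reverse the RSK construction: for i from n down to 1, find the cell of Q containing i, remove the entry at that cell from P, and reverse-bump it up through P; the value ejected from row 1 is w(i).

Step i=5: Q has 5 at row 2, column 2; remove 5 from row 2 of P and reverse-bump: 5 enters row 1 and ejects 4. So w(5) = 4. P is now [[1, 5], [2], [3]].
Step i=4: Q has 4 at row 3, column 1; remove 3 from row 3 of P and reverse-bump: 3 enters row 2 and ejects 2; 2 enters row 1 and ejects 1. So w(4) = 1. P is now [[2, 5], [3]].
Step i=3: Q has 3 at row 1, column 2; remove that cell from P, ejecting 5. So w(3) = 5. P is now [[2], [3]].
Step i=2: Q has 2 at row 2, column 1; remove 3 from row 2 of P and reverse-bump: 3 enters row 1 and ejects 2. So w(2) = 2. P is now [[3]].
Step i=1: Q has 1 at row 1, column 1; remove that cell from P, ejecting 3. So w(1) = 3. P is now [].

So w = 3 2 5 1 4.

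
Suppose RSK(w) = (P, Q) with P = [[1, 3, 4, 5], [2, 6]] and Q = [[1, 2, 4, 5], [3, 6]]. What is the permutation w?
Reverse the RSK construction: for i from n down to 1, find the cell of Q containing i, remove the entry at that cell from P, and reverse-bump it up through P; the value ejected from row 1 is w(i).

Step i=6: Q has 6 at row 2, column 2; remove 6 from row 2 of P and reverse-bump: 6 enters row 1 and ejects 5. So w(6) = 5. P is now [[1, 3, 4, 6], [2]].
Step i=5: Q has 5 at row 1, column 4; remove that cell from P, ejecting 6. So w(5) = 6. P is now [[1, 3, 4], [2]].
Step i=4: Q has 4 at row 1, column 3; remove that cell from P, ejecting 4. So w(4) = 4. P is now [[1, 3], [2]].
Step i=3: Q has 3 at row 2, column 1; remove 2 from row 2 of P and reverse-bump: 2 enters row 1 and ejects 1. So w(3) = 1. P is now [[2, 3]].
Step i=2: Q has 2 at row 1, column 2; remove that cell from P, ejecting 3. So w(2) = 3. P is now [[2]].
Step i=1: Q has 1 at row 1, column 1; remove that cell from P, ejecting 2. So w(1) = 2. P is now [].

So w = 2 3 1 4 6 5.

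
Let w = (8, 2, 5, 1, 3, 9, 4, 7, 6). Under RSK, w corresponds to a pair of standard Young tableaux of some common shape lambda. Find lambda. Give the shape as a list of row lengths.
[4, 3, 2]

RSK row insertion gives P = [[1, 3, 4, 6], [2, 5, 7], [8, 9]], which has shape [4, 3, 2].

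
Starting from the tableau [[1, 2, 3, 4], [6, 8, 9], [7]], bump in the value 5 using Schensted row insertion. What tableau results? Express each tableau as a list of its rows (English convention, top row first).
5 is larger than every entry of row 1, so it is appended to row 1. The new tableau is [[1, 2, 3, 4, 5], [6, 8, 9], [7]].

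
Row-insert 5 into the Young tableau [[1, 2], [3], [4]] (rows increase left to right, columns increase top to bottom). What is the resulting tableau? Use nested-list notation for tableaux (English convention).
[[1, 2, 5], [3], [4]]

5 is larger than every entry of row 1, so it is appended to row 1. The new tableau is [[1, 2, 5], [3], [4]].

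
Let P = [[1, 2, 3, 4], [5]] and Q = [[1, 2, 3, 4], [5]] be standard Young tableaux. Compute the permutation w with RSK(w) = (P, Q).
1 2 3 5 4

Reverse the RSK construction: for i from n down to 1, find the cell of Q containing i, remove the entry at that cell from P, and reverse-bump it up through P; the value ejected from row 1 is w(i).

Step i=5: Q has 5 at row 2, column 1; remove 5 from row 2 of P and reverse-bump: 5 enters row 1 and ejects 4. So w(5) = 4. P is now [[1, 2, 3, 5]].
Step i=4: Q has 4 at row 1, column 4; remove that cell from P, ejecting 5. So w(4) = 5. P is now [[1, 2, 3]].
Step i=3: Q has 3 at row 1, column 3; remove that cell from P, ejecting 3. So w(3) = 3. P is now [[1, 2]].
Step i=2: Q has 2 at row 1, column 2; remove that cell from P, ejecting 2. So w(2) = 2. P is now [[1]].
Step i=1: Q has 1 at row 1, column 1; remove that cell from P, ejecting 1. So w(1) = 1. P is now [].

So w = 1 2 3 5 4.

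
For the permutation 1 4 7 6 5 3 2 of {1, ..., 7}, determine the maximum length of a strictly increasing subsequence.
3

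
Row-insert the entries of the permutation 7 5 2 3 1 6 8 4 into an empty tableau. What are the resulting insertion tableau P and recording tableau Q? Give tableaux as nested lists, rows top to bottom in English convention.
Insert each entry of the permutation into P by Schensted row insertion, recording in Q the position of each new cell.

Insert 7: appended to row 1. P = [[7]], Q = [[1]].
Insert 5: 5 bumps 7 from row 1; 7 starts row 2. P = [[5], [7]], Q = [[1], [2]].
Insert 2: 2 bumps 5 from row 1; 5 bumps 7 from row 2; 7 starts row 3. P = [[2], [5], [7]], Q = [[1], [2], [3]].
Insert 3: appended to row 1. P = [[2, 3], [5], [7]], Q = [[1, 4], [2], [3]].
Insert 1: 1 bumps 2 from row 1; 2 bumps 5 from row 2; 5 bumps 7 from row 3; 7 starts row 4. P = [[1, 3], [2], [5], [7]], Q = [[1, 4], [2], [3], [5]].
Insert 6: appended to row 1. P = [[1, 3, 6], [2], [5], [7]], Q = [[1, 4, 6], [2], [3], [5]].
Insert 8: appended to row 1. P = [[1, 3, 6, 8], [2], [5], [7]], Q = [[1, 4, 6, 7], [2], [3], [5]].
Insert 4: 4 bumps 6 from row 1; 6 appends to row 2. P = [[1, 3, 4, 8], [2, 6], [5], [7]], Q = [[1, 4, 6, 7], [2, 8], [3], [5]].

So P = [[1, 3, 4, 8], [2, 6], [5], [7]], Q = [[1, 4, 6, 7], [2, 8], [3], [5]].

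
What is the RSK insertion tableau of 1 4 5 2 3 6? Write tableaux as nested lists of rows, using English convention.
P = [[1, 2, 3, 6], [4, 5]]

Insert 1: appended to row 1. P = [[1]].
Insert 4: appended to row 1. P = [[1, 4]].
Insert 5: appended to row 1. P = [[1, 4, 5]].
Insert 2: 2 bumps 4 from row 1; 4 starts row 2. P = [[1, 2, 5], [4]].
Insert 3: 3 bumps 5 from row 1; 5 appends to row 2. P = [[1, 2, 3], [4, 5]].
Insert 6: appended to row 1. P = [[1, 2, 3, 6], [4, 5]].

So P = [[1, 2, 3, 6], [4, 5]].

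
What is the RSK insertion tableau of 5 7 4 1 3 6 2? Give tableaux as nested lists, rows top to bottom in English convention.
P = [[1, 2, 6], [3, 7], [4], [5]]

Insert 5: appended to row 1. P = [[5]].
Insert 7: appended to row 1. P = [[5, 7]].
Insert 4: 4 bumps 5 from row 1; 5 starts row 2. P = [[4, 7], [5]].
Insert 1: 1 bumps 4 from row 1; 4 bumps 5 from row 2; 5 starts row 3. P = [[1, 7], [4], [5]].
Insert 3: 3 bumps 7 from row 1; 7 appends to row 2. P = [[1, 3], [4, 7], [5]].
Insert 6: appended to row 1. P = [[1, 3, 6], [4, 7], [5]].
Insert 2: 2 bumps 3 from row 1; 3 bumps 4 from row 2; 4 bumps 5 from row 3; 5 starts row 4. P = [[1, 2, 6], [3, 7], [4], [5]].

So P = [[1, 2, 6], [3, 7], [4], [5]].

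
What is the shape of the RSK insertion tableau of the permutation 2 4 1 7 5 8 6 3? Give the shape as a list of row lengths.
Row-insert each entry into an empty tableau.

After inserting 2: P = [[2]].
After inserting 4: P = [[2, 4]].
After inserting 1: P = [[1, 4], [2]].
After inserting 7: P = [[1, 4, 7], [2]].
After inserting 5: P = [[1, 4, 5], [2, 7]].
After inserting 8: P = [[1, 4, 5, 8], [2, 7]].
After inserting 6: P = [[1, 4, 5, 6], [2, 7, 8]].
After inserting 3: P = [[1, 3, 5, 6], [2, 4, 8], [7]].

The final insertion tableau P = [[1, 3, 5, 6], [2, 4, 8], [7]] has shape [4, 3, 1].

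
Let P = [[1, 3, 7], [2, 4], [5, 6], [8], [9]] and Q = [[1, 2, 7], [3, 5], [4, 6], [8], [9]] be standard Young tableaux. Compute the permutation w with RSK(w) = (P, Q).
5 9 2 1 8 6 7 4 3

Reverse the RSK construction: for i from n down to 1, find the cell of Q containing i, remove the entry at that cell from P, and reverse-bump it up through P; the value ejected from row 1 is w(i).

Step i=9: Q has 9 at row 5, column 1; remove 9 from row 5 of P and reverse-bump: 9 enters row 4 and ejects 8; 8 enters row 3 and ejects 6; 6 enters row 2 and ejects 4; 4 enters row 1 and ejects 3. So w(9) = 3. P is now [[1, 4, 7], [2, 6], [5, 8], [9]].
Step i=8: Q has 8 at row 4, column 1; remove 9 from row 4 of P and reverse-bump: 9 enters row 3 and ejects 8; 8 enters row 2 and ejects 6; 6 enters row 1 and ejects 4. So w(8) = 4. P is now [[1, 6, 7], [2, 8], [5, 9]].
Step i=7: Q has 7 at row 1, column 3; remove that cell from P, ejecting 7. So w(7) = 7. P is now [[1, 6], [2, 8], [5, 9]].
Step i=6: Q has 6 at row 3, column 2; remove 9 from row 3 of P and reverse-bump: 9 enters row 2 and ejects 8; 8 enters row 1 and ejects 6. So w(6) = 6. P is now [[1, 8], [2, 9], [5]].
Step i=5: Q has 5 at row 2, column 2; remove 9 from row 2 of P and reverse-bump: 9 enters row 1 and ejects 8. So w(5) = 8. P is now [[1, 9], [2], [5]].
Step i=4: Q has 4 at row 3, column 1; remove 5 from row 3 of P and reverse-bump: 5 enters row 2 and ejects 2; 2 enters row 1 and ejects 1. So w(4) = 1. P is now [[2, 9], [5]].
Step i=3: Q has 3 at row 2, column 1; remove 5 from row 2 of P and reverse-bump: 5 enters row 1 and ejects 2. So w(3) = 2. P is now [[5, 9]].
Step i=2: Q has 2 at row 1, column 2; remove that cell from P, ejecting 9. So w(2) = 9. P is now [[5]].
Step i=1: Q has 1 at row 1, column 1; remove that cell from P, ejecting 5. So w(1) = 5. P is now [].

So w = 5 9 2 1 8 6 7 4 3.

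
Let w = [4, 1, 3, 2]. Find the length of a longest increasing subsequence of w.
2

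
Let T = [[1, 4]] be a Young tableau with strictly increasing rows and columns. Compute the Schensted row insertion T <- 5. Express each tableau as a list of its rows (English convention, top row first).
[[1, 4, 5]]

5 is larger than every entry of row 1, so it is appended to row 1. The new tableau is [[1, 4, 5]].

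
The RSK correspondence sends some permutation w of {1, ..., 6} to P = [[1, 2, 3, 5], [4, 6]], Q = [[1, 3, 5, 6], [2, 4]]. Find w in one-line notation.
Reverse RSK: for i = n, n-1, ..., 1, locate i in Q, remove the corresponding corner cell from P, and reverse-bump its entry up through P; the value ejected from row 1 is w(i).

So w = 4 1 6 2 3 5.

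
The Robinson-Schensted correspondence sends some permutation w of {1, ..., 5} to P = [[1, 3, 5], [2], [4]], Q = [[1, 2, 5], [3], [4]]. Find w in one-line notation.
2 4 3 1 5

Reverse the RSK construction: for i from n down to 1, find the cell of Q containing i, remove the entry at that cell from P, and reverse-bump it up through P; the value ejected from row 1 is w(i).

Step i=5: Q has 5 at row 1, column 3; remove that cell from P, ejecting 5. So w(5) = 5. P is now [[1, 3], [2], [4]].
Step i=4: Q has 4 at row 3, column 1; remove 4 from row 3 of P and reverse-bump: 4 enters row 2 and ejects 2; 2 enters row 1 and ejects 1. So w(4) = 1. P is now [[2, 3], [4]].
Step i=3: Q has 3 at row 2, column 1; remove 4 from row 2 of P and reverse-bump: 4 enters row 1 and ejects 3. So w(3) = 3. P is now [[2, 4]].
Step i=2: Q has 2 at row 1, column 2; remove that cell from P, ejecting 4. So w(2) = 4. P is now [[2]].
Step i=1: Q has 1 at row 1, column 1; remove that cell from P, ejecting 2. So w(1) = 2. P is now [].

So w = 2 4 3 1 5.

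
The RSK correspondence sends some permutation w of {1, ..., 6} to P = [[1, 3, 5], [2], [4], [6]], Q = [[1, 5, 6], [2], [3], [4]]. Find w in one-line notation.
Reverse the RSK construction: for i from n down to 1, find the cell of Q containing i, remove the entry at that cell from P, and reverse-bump it up through P; the value ejected from row 1 is w(i).

Step i=6: Q has 6 at row 1, column 3; remove that cell from P, ejecting 5. So w(6) = 5. P is now [[1, 3], [2], [4], [6]].
Step i=5: Q has 5 at row 1, column 2; remove that cell from P, ejecting 3. So w(5) = 3. P is now [[1], [2], [4], [6]].
Step i=4: Q has 4 at row 4, column 1; remove 6 from row 4 of P and reverse-bump: 6 enters row 3 and ejects 4; 4 enters row 2 and ejects 2; 2 enters row 1 and ejects 1. So w(4) = 1. P is now [[2], [4], [6]].
Step i=3: Q has 3 at row 3, column 1; remove 6 from row 3 of P and reverse-bump: 6 enters row 2 and ejects 4; 4 enters row 1 and ejects 2. So w(3) = 2. P is now [[4], [6]].
Step i=2: Q has 2 at row 2, column 1; remove 6 from row 2 of P and reverse-bump: 6 enters row 1 and ejects 4. So w(2) = 4. P is now [[6]].
Step i=1: Q has 1 at row 1, column 1; remove that cell from P, ejecting 6. So w(1) = 6. P is now [].

So w = 6 4 2 1 3 5.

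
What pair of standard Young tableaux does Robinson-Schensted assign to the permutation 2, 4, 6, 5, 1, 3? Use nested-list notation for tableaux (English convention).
P = [[1, 3, 5], [2, 4], [6]], Q = [[1, 2, 3], [4, 6], [5]]

Insert each entry of the permutation into P by Schensted row insertion, recording in Q the position of each new cell.

Insert 2: appended to row 1. P = [[2]].
Insert 4: appended to row 1. P = [[2, 4]].
Insert 6: appended to row 1. P = [[2, 4, 6]].
Insert 5: 5 bumps 6 from row 1; 6 starts row 2. P = [[2, 4, 5], [6]].
Insert 1: 1 bumps 2 from row 1; 2 bumps 6 from row 2; 6 starts row 3. P = [[1, 4, 5], [2], [6]].
Insert 3: 3 bumps 4 from row 1; 4 appends to row 2. P = [[1, 3, 5], [2, 4], [6]].

So P = [[1, 3, 5], [2, 4], [6]], Q = [[1, 2, 3], [4, 6], [5]].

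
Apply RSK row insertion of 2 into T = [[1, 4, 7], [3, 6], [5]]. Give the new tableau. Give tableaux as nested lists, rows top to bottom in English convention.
In row 1, 2 replaces 4 (the leftmost entry greater than 2); 4 is bumped to row 2. In row 2, 4 replaces 6 (the leftmost entry greater than 4); 6 is bumped to row 3. 6 is appended to row 3. The new tableau is [[1, 2, 7], [3, 4], [5, 6]].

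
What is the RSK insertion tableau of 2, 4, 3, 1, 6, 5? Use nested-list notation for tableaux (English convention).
P = [[1, 3, 5], [2, 6], [4]]

Insert 2: appended to row 1. P = [[2]].
Insert 4: appended to row 1. P = [[2, 4]].
Insert 3: 3 bumps 4 from row 1; 4 starts row 2. P = [[2, 3], [4]].
Insert 1: 1 bumps 2 from row 1; 2 bumps 4 from row 2; 4 starts row 3. P = [[1, 3], [2], [4]].
Insert 6: appended to row 1. P = [[1, 3, 6], [2], [4]].
Insert 5: 5 bumps 6 from row 1; 6 appends to row 2. P = [[1, 3, 5], [2, 6], [4]].

So P = [[1, 3, 5], [2, 6], [4]].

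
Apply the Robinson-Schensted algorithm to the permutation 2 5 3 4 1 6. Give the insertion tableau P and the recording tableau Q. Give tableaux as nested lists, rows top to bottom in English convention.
P = [[1, 3, 4, 6], [2], [5]], Q = [[1, 2, 4, 6], [3], [5]]

Insert each entry of the permutation into P by Schensted row insertion, recording in Q the position of each new cell.

Insert 2: appended to row 1. P = [[2]].
Insert 5: appended to row 1. P = [[2, 5]].
Insert 3: 3 bumps 5 from row 1; 5 starts row 2. P = [[2, 3], [5]].
Insert 4: appended to row 1. P = [[2, 3, 4], [5]].
Insert 1: 1 bumps 2 from row 1; 2 bumps 5 from row 2; 5 starts row 3. P = [[1, 3, 4], [2], [5]].
Insert 6: appended to row 1. P = [[1, 3, 4, 6], [2], [5]].

So P = [[1, 3, 4, 6], [2], [5]], Q = [[1, 2, 4, 6], [3], [5]].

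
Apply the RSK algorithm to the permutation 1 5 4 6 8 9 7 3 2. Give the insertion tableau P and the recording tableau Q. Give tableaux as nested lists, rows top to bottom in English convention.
Insert each entry of the permutation into P by Schensted row insertion, recording in Q the position of each new cell.

Insert 1: appended to row 1. P = [[1]].
Insert 5: appended to row 1. P = [[1, 5]].
Insert 4: 4 bumps 5 from row 1; 5 starts row 2. P = [[1, 4], [5]].
Insert 6: appended to row 1. P = [[1, 4, 6], [5]].
Insert 8: appended to row 1. P = [[1, 4, 6, 8], [5]].
Insert 9: appended to row 1. P = [[1, 4, 6, 8, 9], [5]].
Insert 7: 7 bumps 8 from row 1; 8 appends to row 2. P = [[1, 4, 6, 7, 9], [5, 8]].
Insert 3: 3 bumps 4 from row 1; 4 bumps 5 from row 2; 5 starts row 3. P = [[1, 3, 6, 7, 9], [4, 8], [5]].
Insert 2: 2 bumps 3 from row 1; 3 bumps 4 from row 2; 4 bumps 5 from row 3; 5 starts row 4. P = [[1, 2, 6, 7, 9], [3, 8], [4], [5]].

So P = [[1, 2, 6, 7, 9], [3, 8], [4], [5]], Q = [[1, 2, 4, 5, 6], [3, 7], [8], [9]].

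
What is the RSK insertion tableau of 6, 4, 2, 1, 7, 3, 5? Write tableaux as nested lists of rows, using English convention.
P = [[1, 3, 5], [2, 7], [4], [6]]

Insert 6: appended to row 1. P = [[6]].
Insert 4: 4 bumps 6 from row 1; 6 starts row 2. P = [[4], [6]].
Insert 2: 2 bumps 4 from row 1; 4 bumps 6 from row 2; 6 starts row 3. P = [[2], [4], [6]].
Insert 1: 1 bumps 2 from row 1; 2 bumps 4 from row 2; 4 bumps 6 from row 3; 6 starts row 4. P = [[1], [2], [4], [6]].
Insert 7: appended to row 1. P = [[1, 7], [2], [4], [6]].
Insert 3: 3 bumps 7 from row 1; 7 appends to row 2. P = [[1, 3], [2, 7], [4], [6]].
Insert 5: appended to row 1. P = [[1, 3, 5], [2, 7], [4], [6]].

So P = [[1, 3, 5], [2, 7], [4], [6]].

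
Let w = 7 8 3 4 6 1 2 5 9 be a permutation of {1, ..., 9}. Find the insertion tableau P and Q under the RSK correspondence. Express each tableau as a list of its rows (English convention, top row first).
Insert each entry of the permutation into P by Schensted row insertion, recording in Q the position of each new cell.

Insert 7: appended to row 1. P = [[7]].
Insert 8: appended to row 1. P = [[7, 8]].
Insert 3: 3 bumps 7 from row 1; 7 starts row 2. P = [[3, 8], [7]].
Insert 4: 4 bumps 8 from row 1; 8 appends to row 2. P = [[3, 4], [7, 8]].
Insert 6: appended to row 1. P = [[3, 4, 6], [7, 8]].
Insert 1: 1 bumps 3 from row 1; 3 bumps 7 from row 2; 7 starts row 3. P = [[1, 4, 6], [3, 8], [7]].
Insert 2: 2 bumps 4 from row 1; 4 bumps 8 from row 2; 8 appends to row 3. P = [[1, 2, 6], [3, 4], [7, 8]].
Insert 5: 5 bumps 6 from row 1; 6 appends to row 2. P = [[1, 2, 5], [3, 4, 6], [7, 8]].
Insert 9: appended to row 1. P = [[1, 2, 5, 9], [3, 4, 6], [7, 8]].

So P = [[1, 2, 5, 9], [3, 4, 6], [7, 8]], Q = [[1, 2, 5, 9], [3, 4, 8], [6, 7]].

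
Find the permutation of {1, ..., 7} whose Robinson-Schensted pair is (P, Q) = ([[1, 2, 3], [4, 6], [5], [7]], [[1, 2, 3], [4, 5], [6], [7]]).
1 5 7 2 6 4 3

Reverse the RSK construction: for i from n down to 1, find the cell of Q containing i, remove the entry at that cell from P, and reverse-bump it up through P; the value ejected from row 1 is w(i).

Step i=7: Q has 7 at row 4, column 1; remove 7 from row 4 of P and reverse-bump: 7 enters row 3 and ejects 5; 5 enters row 2 and ejects 4; 4 enters row 1 and ejects 3. So w(7) = 3. P is now [[1, 2, 4], [5, 6], [7]].
Step i=6: Q has 6 at row 3, column 1; remove 7 from row 3 of P and reverse-bump: 7 enters row 2 and ejects 6; 6 enters row 1 and ejects 4. So w(6) = 4. P is now [[1, 2, 6], [5, 7]].
Step i=5: Q has 5 at row 2, column 2; remove 7 from row 2 of P and reverse-bump: 7 enters row 1 and ejects 6. So w(5) = 6. P is now [[1, 2, 7], [5]].
Step i=4: Q has 4 at row 2, column 1; remove 5 from row 2 of P and reverse-bump: 5 enters row 1 and ejects 2. So w(4) = 2. P is now [[1, 5, 7]].
Step i=3: Q has 3 at row 1, column 3; remove that cell from P, ejecting 7. So w(3) = 7. P is now [[1, 5]].
Step i=2: Q has 2 at row 1, column 2; remove that cell from P, ejecting 5. So w(2) = 5. P is now [[1]].
Step i=1: Q has 1 at row 1, column 1; remove that cell from P, ejecting 1. So w(1) = 1. P is now [].

So w = 1 5 7 2 6 4 3.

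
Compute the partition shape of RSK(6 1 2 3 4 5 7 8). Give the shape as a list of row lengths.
[7, 1]

Row-insert each entry into an empty tableau.

After inserting 6: P = [[6]].
After inserting 1: P = [[1], [6]].
After inserting 2: P = [[1, 2], [6]].
After inserting 3: P = [[1, 2, 3], [6]].
After inserting 4: P = [[1, 2, 3, 4], [6]].
After inserting 5: P = [[1, 2, 3, 4, 5], [6]].
After inserting 7: P = [[1, 2, 3, 4, 5, 7], [6]].
After inserting 8: P = [[1, 2, 3, 4, 5, 7, 8], [6]].

The final insertion tableau P = [[1, 2, 3, 4, 5, 7, 8], [6]] has shape [7, 1].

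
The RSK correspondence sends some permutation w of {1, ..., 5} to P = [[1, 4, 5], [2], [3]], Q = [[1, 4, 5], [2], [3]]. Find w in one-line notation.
Reverse the RSK construction: for i from n down to 1, find the cell of Q containing i, remove the entry at that cell from P, and reverse-bump it up through P; the value ejected from row 1 is w(i).

Step i=5: Q has 5 at row 1, column 3; remove that cell from P, ejecting 5. So w(5) = 5. P is now [[1, 4], [2], [3]].
Step i=4: Q has 4 at row 1, column 2; remove that cell from P, ejecting 4. So w(4) = 4. P is now [[1], [2], [3]].
Step i=3: Q has 3 at row 3, column 1; remove 3 from row 3 of P and reverse-bump: 3 enters row 2 and ejects 2; 2 enters row 1 and ejects 1. So w(3) = 1. P is now [[2], [3]].
Step i=2: Q has 2 at row 2, column 1; remove 3 from row 2 of P and reverse-bump: 3 enters row 1 and ejects 2. So w(2) = 2. P is now [[3]].
Step i=1: Q has 1 at row 1, column 1; remove that cell from P, ejecting 3. So w(1) = 3. P is now [].

So w = 3 2 1 4 5.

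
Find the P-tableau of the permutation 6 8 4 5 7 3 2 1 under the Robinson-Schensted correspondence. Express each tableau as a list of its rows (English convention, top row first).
Insert 6: appended to row 1. P = [[6]].
Insert 8: appended to row 1. P = [[6, 8]].
Insert 4: 4 bumps 6 from row 1; 6 starts row 2. P = [[4, 8], [6]].
Insert 5: 5 bumps 8 from row 1; 8 appends to row 2. P = [[4, 5], [6, 8]].
Insert 7: appended to row 1. P = [[4, 5, 7], [6, 8]].
Insert 3: 3 bumps 4 from row 1; 4 bumps 6 from row 2; 6 starts row 3. P = [[3, 5, 7], [4, 8], [6]].
Insert 2: 2 bumps 3 from row 1; 3 bumps 4 from row 2; 4 bumps 6 from row 3; 6 starts row 4. P = [[2, 5, 7], [3, 8], [4], [6]].
Insert 1: 1 bumps 2 from row 1; 2 bumps 3 from row 2; 3 bumps 4 from row 3; 4 bumps 6 from row 4; 6 starts row 5. P = [[1, 5, 7], [2, 8], [3], [4], [6]].

So P = [[1, 5, 7], [2, 8], [3], [4], [6]].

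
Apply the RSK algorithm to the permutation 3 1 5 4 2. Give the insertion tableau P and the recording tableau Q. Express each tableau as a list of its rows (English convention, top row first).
P = [[1, 2], [3, 4], [5]], Q = [[1, 3], [2, 4], [5]]

Insert each entry of the permutation into P by Schensted row insertion, recording in Q the position of each new cell.

Insert 3: appended to row 1. P = [[3]], Q = [[1]].
Insert 1: 1 bumps 3 from row 1; 3 starts row 2. P = [[1], [3]], Q = [[1], [2]].
Insert 5: appended to row 1. P = [[1, 5], [3]], Q = [[1, 3], [2]].
Insert 4: 4 bumps 5 from row 1; 5 appends to row 2. P = [[1, 4], [3, 5]], Q = [[1, 3], [2, 4]].
Insert 2: 2 bumps 4 from row 1; 4 bumps 5 from row 2; 5 starts row 3. P = [[1, 2], [3, 4], [5]], Q = [[1, 3], [2, 4], [5]].

So P = [[1, 2], [3, 4], [5]], Q = [[1, 3], [2, 4], [5]].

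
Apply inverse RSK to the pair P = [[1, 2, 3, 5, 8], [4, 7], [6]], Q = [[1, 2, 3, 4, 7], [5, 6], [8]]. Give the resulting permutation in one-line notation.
Reverse the RSK construction: for i from n down to 1, find the cell of Q containing i, remove the entry at that cell from P, and reverse-bump it up through P; the value ejected from row 1 is w(i).

Step i=8: Q has 8 at row 3, column 1; remove 6 from row 3 of P and reverse-bump: 6 enters row 2 and ejects 4; 4 enters row 1 and ejects 3. So w(8) = 3. P is now [[1, 2, 4, 5, 8], [6, 7]].
Step i=7: Q has 7 at row 1, column 5; remove that cell from P, ejecting 8. So w(7) = 8. P is now [[1, 2, 4, 5], [6, 7]].
Step i=6: Q has 6 at row 2, column 2; remove 7 from row 2 of P and reverse-bump: 7 enters row 1 and ejects 5. So w(6) = 5. P is now [[1, 2, 4, 7], [6]].
Step i=5: Q has 5 at row 2, column 1; remove 6 from row 2 of P and reverse-bump: 6 enters row 1 and ejects 4. So w(5) = 4. P is now [[1, 2, 6, 7]].
Step i=4: Q has 4 at row 1, column 4; remove that cell from P, ejecting 7. So w(4) = 7. P is now [[1, 2, 6]].
Step i=3: Q has 3 at row 1, column 3; remove that cell from P, ejecting 6. So w(3) = 6. P is now [[1, 2]].
Step i=2: Q has 2 at row 1, column 2; remove that cell from P, ejecting 2. So w(2) = 2. P is now [[1]].
Step i=1: Q has 1 at row 1, column 1; remove that cell from P, ejecting 1. So w(1) = 1. P is now [].

So w = 1 2 6 7 4 5 8 3.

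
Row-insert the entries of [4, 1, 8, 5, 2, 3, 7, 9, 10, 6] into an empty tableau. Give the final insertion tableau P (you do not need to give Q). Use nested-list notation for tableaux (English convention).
P = [[1, 2, 3, 6, 9, 10], [4, 5, 7], [8]]

Insert 4: appended to row 1. P = [[4]].
Insert 1: 1 bumps 4 from row 1; 4 starts row 2. P = [[1], [4]].
Insert 8: appended to row 1. P = [[1, 8], [4]].
Insert 5: 5 bumps 8 from row 1; 8 appends to row 2. P = [[1, 5], [4, 8]].
Insert 2: 2 bumps 5 from row 1; 5 bumps 8 from row 2; 8 starts row 3. P = [[1, 2], [4, 5], [8]].
Insert 3: appended to row 1. P = [[1, 2, 3], [4, 5], [8]].
Insert 7: appended to row 1. P = [[1, 2, 3, 7], [4, 5], [8]].
Insert 9: appended to row 1. P = [[1, 2, 3, 7, 9], [4, 5], [8]].
Insert 10: appended to row 1. P = [[1, 2, 3, 7, 9, 10], [4, 5], [8]].
Insert 6: 6 bumps 7 from row 1; 7 appends to row 2. P = [[1, 2, 3, 6, 9, 10], [4, 5, 7], [8]].

So P = [[1, 2, 3, 6, 9, 10], [4, 5, 7], [8]].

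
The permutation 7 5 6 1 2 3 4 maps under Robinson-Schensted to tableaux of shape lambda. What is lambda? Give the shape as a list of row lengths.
Row-insert each entry into an empty tableau.

After inserting 7: P = [[7]].
After inserting 5: P = [[5], [7]].
After inserting 6: P = [[5, 6], [7]].
After inserting 1: P = [[1, 6], [5], [7]].
After inserting 2: P = [[1, 2], [5, 6], [7]].
After inserting 3: P = [[1, 2, 3], [5, 6], [7]].
After inserting 4: P = [[1, 2, 3, 4], [5, 6], [7]].

The final insertion tableau P = [[1, 2, 3, 4], [5, 6], [7]] has shape [4, 2, 1].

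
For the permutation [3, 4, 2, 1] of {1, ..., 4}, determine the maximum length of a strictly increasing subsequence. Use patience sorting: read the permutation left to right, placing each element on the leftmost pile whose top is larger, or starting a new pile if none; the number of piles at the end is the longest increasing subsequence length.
2

3: new pile. tops = [3]
4: new pile. tops = [3, 4]
2: onto pile 1 (replacing 3). tops = [2, 4]
1: onto pile 1 (replacing 2). tops = [1, 4]

2 piles, so the longest increasing subsequence has length 2.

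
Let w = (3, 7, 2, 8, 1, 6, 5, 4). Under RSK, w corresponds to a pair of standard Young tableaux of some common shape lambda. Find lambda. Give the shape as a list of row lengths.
Row-insert each entry into an empty tableau.

After inserting 3: P = [[3]].
After inserting 7: P = [[3, 7]].
After inserting 2: P = [[2, 7], [3]].
After inserting 8: P = [[2, 7, 8], [3]].
After inserting 1: P = [[1, 7, 8], [2], [3]].
After inserting 6: P = [[1, 6, 8], [2, 7], [3]].
After inserting 5: P = [[1, 5, 8], [2, 6], [3, 7]].
After inserting 4: P = [[1, 4, 8], [2, 5], [3, 6], [7]].

The final insertion tableau P = [[1, 4, 8], [2, 5], [3, 6], [7]] has shape [3, 2, 2, 1].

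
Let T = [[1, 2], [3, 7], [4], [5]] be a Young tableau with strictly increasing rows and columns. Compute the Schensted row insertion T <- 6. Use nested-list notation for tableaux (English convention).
[[1, 2, 6], [3, 7], [4], [5]]

6 is larger than every entry of row 1, so it is appended to row 1. The new tableau is [[1, 2, 6], [3, 7], [4], [5]].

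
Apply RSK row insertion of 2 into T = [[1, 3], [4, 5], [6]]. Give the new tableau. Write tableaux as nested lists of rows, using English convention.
[[1, 2], [3, 5], [4], [6]]

In row 1, 2 replaces 3 (the leftmost entry greater than 2); 3 is bumped to row 2. In row 2, 3 replaces 4 (the leftmost entry greater than 3); 4 is bumped to row 3. In row 3, 4 replaces 6 (the leftmost entry greater than 4); 6 is bumped to row 4. 6 starts a new row 4. The new tableau is [[1, 2], [3, 5], [4], [6]].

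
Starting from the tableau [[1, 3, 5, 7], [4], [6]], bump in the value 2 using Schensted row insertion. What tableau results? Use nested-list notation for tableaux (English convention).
[[1, 2, 5, 7], [3], [4], [6]]

In row 1, 2 replaces 3 (the leftmost entry greater than 2); 3 is bumped to row 2. In row 2, 3 replaces 4 (the leftmost entry greater than 3); 4 is bumped to row 3. In row 3, 4 replaces 6 (the leftmost entry greater than 4); 6 is bumped to row 4. 6 starts a new row 4. The new tableau is [[1, 2, 5, 7], [3], [4], [6]].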